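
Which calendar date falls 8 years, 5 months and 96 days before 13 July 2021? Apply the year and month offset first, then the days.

November 9, 2012

Counting back 8 years, 5 months and 96 days from July 13, 2021: first the month/year part, then the days.
-8 years → 2013; month 7 − 5 = 2 → February 2013.
Day 13 is valid in February, giving February 13, 2013.
Now subtract 96 days from February 13, 2013.
Going back 13 days from February 13, 2013 reaches the end of the previous month; 96 − 13 = 83 left.
January 2013 has 31 days: 83 − 31 = 52 left.
December 2012 has 31 days: 52 − 31 = 21 left.
November 2012 has 30 days; 30 − 21 = 9 → November 9, 2012.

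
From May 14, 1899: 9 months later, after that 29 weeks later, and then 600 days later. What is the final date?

Adding 9 months from May 14, 1899:
month 5 + 9 = 14, which is month 2 of year 1900 → February 1900.
Day 14 is valid in February, giving February 14, 1900.
Counting forward 29 weeks (= 203 days) from February 14, 1900:
February has 28 days, so 28 − 14 = 14 days remain after February 14, 1900; 203 − 14 = 189 left.
March 1900 has 31 days: 189 − 31 = 158 left.
April 1900 has 30 days: 158 − 30 = 128 left.
May 1900 has 31 days: 128 − 31 = 97 left.
June 1900 has 30 days: 97 − 30 = 67 left.
July 1900 has 31 days: 67 − 31 = 36 left.
August 1900 has 31 days: 36 − 31 = 5 left.
5 days into September 1900 → September 5, 1900.
Adding 600 days from September 5, 1900:
September has 30 days, so 30 − 5 = 25 days remain after September 5, 1900; 600 − 25 = 575 left.
October 1900 has 31 days: 575 − 31 = 544 left.
November 1900 has 30 days: 544 − 30 = 514 left.
December 1900 has 31 days: 514 − 31 = 483 left.
January 1901 has 31 days: 483 − 31 = 452 left.
February 1901 has 28 days (1901 is not a leap year): 452 − 28 = 424 left.
March 1901 has 31 days: 424 − 31 = 393 left.
April 1901 has 30 days: 393 − 30 = 363 left.
May 1901 has 31 days: 363 − 31 = 332 left.
June 1901 has 30 days: 332 − 30 = 302 left.
July 1901 has 31 days: 302 − 31 = 271 left.
August 1901 has 31 days: 271 − 31 = 240 left.
September 1901 has 30 days: 240 − 30 = 210 left.
October 1901 has 31 days: 210 − 31 = 179 left.
November 1901 has 30 days: 179 − 30 = 149 left.
December 1901 has 31 days: 149 − 31 = 118 left.
January 1902 has 31 days: 118 − 31 = 87 left.
February 1902 has 28 days (1902 is not a leap year): 87 − 28 = 59 left.
March 1902 has 31 days: 59 − 31 = 28 left.
28 days into April 1902 → April 28, 1902.

April 28, 1902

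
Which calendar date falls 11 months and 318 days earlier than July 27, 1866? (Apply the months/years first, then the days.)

October 13, 1864

Going back 11 months and 318 days from July 27, 1866: first the month/year part, then the days.
month 7 − 11 = -4, which is month 8 of year 1865 → August 1865.
Day 27 is valid in August, giving August 27, 1865.
Now subtract 318 days from August 27, 1865.
Going back 27 days from August 27, 1865 reaches the end of the previous month; 318 − 27 = 291 left.
July 1865 has 31 days: 291 − 31 = 260 left.
June 1865 has 30 days: 260 − 30 = 230 left.
May 1865 has 31 days: 230 − 31 = 199 left.
April 1865 has 30 days: 199 − 30 = 169 left.
March 1865 has 31 days: 169 − 31 = 138 left.
February 1865 has 28 days (1865 is not a leap year): 138 − 28 = 110 left.
January 1865 has 31 days: 110 − 31 = 79 left.
December 1864 has 31 days: 79 − 31 = 48 left.
November 1864 has 30 days: 48 − 30 = 18 left.
October 1864 has 31 days; 31 − 18 = 13 → October 13, 1864.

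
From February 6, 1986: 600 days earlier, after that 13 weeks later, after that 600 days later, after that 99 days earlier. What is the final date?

Subtracting 600 days from February 6, 1986:
Going back 6 days from February 6, 1986 reaches the end of the previous month; 600 − 6 = 594 left.
January 1986 has 31 days: 594 − 31 = 563 left.
December 1985 has 31 days: 563 − 31 = 532 left.
November 1985 has 30 days: 532 − 30 = 502 left.
October 1985 has 31 days: 502 − 31 = 471 left.
September 1985 has 30 days: 471 − 30 = 441 left.
August 1985 has 31 days: 441 − 31 = 410 left.
July 1985 has 31 days: 410 − 31 = 379 left.
June 1985 has 30 days: 379 − 30 = 349 left.
May 1985 has 31 days: 349 − 31 = 318 left.
April 1985 has 30 days: 318 − 30 = 288 left.
March 1985 has 31 days: 288 − 31 = 257 left.
February 1985 has 28 days (1985 is not a leap year): 257 − 28 = 229 left.
January 1985 has 31 days: 229 − 31 = 198 left.
December 1984 has 31 days: 198 − 31 = 167 left.
November 1984 has 30 days: 167 − 30 = 137 left.
October 1984 has 31 days: 137 − 31 = 106 left.
September 1984 has 30 days: 106 − 30 = 76 left.
August 1984 has 31 days: 76 − 31 = 45 left.
July 1984 has 31 days: 45 − 31 = 14 left.
June 1984 has 30 days; 30 − 14 = 16 → June 16, 1984.
Counting forward 13 weeks (= 91 days) from June 16, 1984:
June has 30 days, so 30 − 16 = 14 days remain after June 16, 1984; 91 − 14 = 77 left.
July 1984 has 31 days: 77 − 31 = 46 left.
August 1984 has 31 days: 46 − 31 = 15 left.
15 days into September 1984 → September 15, 1984.
Advancing 600 days from September 15, 1984:
September has 30 days, so 30 − 15 = 15 days remain after September 15, 1984; 600 − 15 = 585 left.
October 1984 has 31 days: 585 − 31 = 554 left.
November 1984 has 30 days: 554 − 30 = 524 left.
December 1984 has 31 days: 524 − 31 = 493 left.
January 1985 has 31 days: 493 − 31 = 462 left.
February 1985 has 28 days (1985 is not a leap year): 462 − 28 = 434 left.
March 1985 has 31 days: 434 − 31 = 403 left.
April 1985 has 30 days: 403 − 30 = 373 left.
May 1985 has 31 days: 373 − 31 = 342 left.
June 1985 has 30 days: 342 − 30 = 312 left.
July 1985 has 31 days: 312 − 31 = 281 left.
August 1985 has 31 days: 281 − 31 = 250 left.
September 1985 has 30 days: 250 − 30 = 220 left.
October 1985 has 31 days: 220 − 31 = 189 left.
November 1985 has 30 days: 189 − 30 = 159 left.
December 1985 has 31 days: 159 − 31 = 128 left.
January 1986 has 31 days: 128 − 31 = 97 left.
February 1986 has 28 days (1986 is not a leap year): 97 − 28 = 69 left.
March 1986 has 31 days: 69 − 31 = 38 left.
April 1986 has 30 days: 38 − 30 = 8 left.
8 days into May 1986 → May 8, 1986.
Going back 99 days from May 8, 1986:
Going back 8 days from May 8, 1986 reaches the end of the previous month; 99 − 8 = 91 left.
April 1986 has 30 days: 91 − 30 = 61 left.
March 1986 has 31 days: 61 − 31 = 30 left.
February 1986 has 28 days (1986 is not a leap year): 30 − 28 = 2 left.
January 1986 has 31 days; 31 − 2 = 29 → January 29, 1986.

January 29, 1986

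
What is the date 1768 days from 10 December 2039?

Counting forward 1768 days from December 10, 2039.
December has 31 days, so 31 − 10 = 21 days remain after December 10, 2039; 1768 − 21 = 1747 left.
January 2040 has 31 days: 1747 − 31 = 1716 left.
February 2040 has 29 days (2040 is a leap year): 1716 − 29 = 1687 left.
March 2040 has 31 days: 1687 − 31 = 1656 left.
April 2040 has 30 days: 1656 − 30 = 1626 left.
May 2040 has 31 days: 1626 − 31 = 1595 left.
June 2040 has 30 days: 1595 − 30 = 1565 left.
July 2040 has 31 days: 1565 − 31 = 1534 left.
August 2040 has 31 days: 1534 − 31 = 1503 left.
September 2040 has 30 days: 1503 − 30 = 1473 left.
October 2040 has 31 days: 1473 − 31 = 1442 left.
November 2040 has 30 days: 1442 − 30 = 1412 left.
December 2040 has 31 days: 1412 − 31 = 1381 left.
January 2041 has 31 days: 1381 − 31 = 1350 left.
February 2041 has 28 days (2041 is not a leap year): 1350 − 28 = 1322 left.
March 2041 has 31 days: 1322 − 31 = 1291 left.
April 2041 has 30 days: 1291 − 30 = 1261 left.
May 2041 has 31 days: 1261 − 31 = 1230 left.
June 2041 has 30 days: 1230 − 30 = 1200 left.
July 2041 has 31 days: 1200 − 31 = 1169 left.
August 2041 has 31 days: 1169 − 31 = 1138 left.
September 2041 has 30 days: 1138 − 30 = 1108 left.
October 2041 has 31 days: 1108 − 31 = 1077 left.
November 2041 has 30 days: 1077 − 30 = 1047 left.
December 2041 has 31 days: 1047 − 31 = 1016 left.
January 2042 has 31 days: 1016 − 31 = 985 left.
February 2042 has 28 days (2042 is not a leap year): 985 − 28 = 957 left.
March 2042 has 31 days: 957 − 31 = 926 left.
April 2042 has 30 days: 926 − 30 = 896 left.
May 2042 has 31 days: 896 − 31 = 865 left.
June 2042 has 30 days: 865 − 30 = 835 left.
July 2042 has 31 days: 835 − 31 = 804 left.
August 2042 has 31 days: 804 − 31 = 773 left.
September 2042 has 30 days: 773 − 30 = 743 left.
October 2042 has 31 days: 743 − 31 = 712 left.
November 2042 has 30 days: 712 − 30 = 682 left.
December 2042 has 31 days: 682 − 31 = 651 left.
January 2043 has 31 days: 651 − 31 = 620 left.
February 2043 has 28 days (2043 is not a leap year): 620 − 28 = 592 left.
March 2043 has 31 days: 592 − 31 = 561 left.
April 2043 has 30 days: 561 − 30 = 531 left.
May 2043 has 31 days: 531 − 31 = 500 left.
June 2043 has 30 days: 500 − 30 = 470 left.
July 2043 has 31 days: 470 − 31 = 439 left.
August 2043 has 31 days: 439 − 31 = 408 left.
September 2043 has 30 days: 408 − 30 = 378 left.
October 2043 has 31 days: 378 − 31 = 347 left.
November 2043 has 30 days: 347 − 30 = 317 left.
December 2043 has 31 days: 317 − 31 = 286 left.
January 2044 has 31 days: 286 − 31 = 255 left.
February 2044 has 29 days (2044 is a leap year): 255 − 29 = 226 left.
March 2044 has 31 days: 226 − 31 = 195 left.
April 2044 has 30 days: 195 − 30 = 165 left.
May 2044 has 31 days: 165 − 31 = 134 left.
June 2044 has 30 days: 134 − 30 = 104 left.
July 2044 has 31 days: 104 − 31 = 73 left.
August 2044 has 31 days: 73 − 31 = 42 left.
September 2044 has 30 days: 42 − 30 = 12 left.
12 days into October 2044 → October 12, 2044.

October 12, 2044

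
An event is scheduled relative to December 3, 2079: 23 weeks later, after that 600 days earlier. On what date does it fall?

Advancing 23 weeks (= 161 days) from December 3, 2079:
December has 31 days, so 31 − 3 = 28 days remain after December 3, 2079; 161 − 28 = 133 left.
January 2080 has 31 days: 133 − 31 = 102 left.
February 2080 has 29 days (2080 is a leap year): 102 − 29 = 73 left.
March 2080 has 31 days: 73 − 31 = 42 left.
April 2080 has 30 days: 42 − 30 = 12 left.
12 days into May 2080 → May 12, 2080.
Subtracting 600 days from May 12, 2080:
Going back 12 days from May 12, 2080 reaches the end of the previous month; 600 − 12 = 588 left.
April 2080 has 30 days: 588 − 30 = 558 left.
March 2080 has 31 days: 558 − 31 = 527 left.
February 2080 has 29 days (2080 is a leap year): 527 − 29 = 498 left.
January 2080 has 31 days: 498 − 31 = 467 left.
December 2079 has 31 days: 467 − 31 = 436 left.
November 2079 has 30 days: 436 − 30 = 406 left.
October 2079 has 31 days: 406 − 31 = 375 left.
September 2079 has 30 days: 375 − 30 = 345 left.
August 2079 has 31 days: 345 − 31 = 314 left.
July 2079 has 31 days: 314 − 31 = 283 left.
June 2079 has 30 days: 283 − 30 = 253 left.
May 2079 has 31 days: 253 − 31 = 222 left.
April 2079 has 30 days: 222 − 30 = 192 left.
March 2079 has 31 days: 192 − 31 = 161 left.
February 2079 has 28 days (2079 is not a leap year): 161 − 28 = 133 left.
January 2079 has 31 days: 133 − 31 = 102 left.
December 2078 has 31 days: 102 − 31 = 71 left.
November 2078 has 30 days: 71 − 30 = 41 left.
October 2078 has 31 days: 41 − 31 = 10 left.
September 2078 has 30 days; 30 − 10 = 20 → September 20, 2078.

September 20, 2078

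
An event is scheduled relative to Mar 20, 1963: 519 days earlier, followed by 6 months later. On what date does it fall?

Going back 519 days from March 20, 1963:
Going back 20 days from March 20, 1963 reaches the end of the previous month; 519 − 20 = 499 left.
February 1963 has 28 days (1963 is not a leap year): 499 − 28 = 471 left.
January 1963 has 31 days: 471 − 31 = 440 left.
December 1962 has 31 days: 440 − 31 = 409 left.
November 1962 has 30 days: 409 − 30 = 379 left.
October 1962 has 31 days: 379 − 31 = 348 left.
September 1962 has 30 days: 348 − 30 = 318 left.
August 1962 has 31 days: 318 − 31 = 287 left.
July 1962 has 31 days: 287 − 31 = 256 left.
June 1962 has 30 days: 256 − 30 = 226 left.
May 1962 has 31 days: 226 − 31 = 195 left.
April 1962 has 30 days: 195 − 30 = 165 left.
March 1962 has 31 days: 165 − 31 = 134 left.
February 1962 has 28 days (1962 is not a leap year): 134 − 28 = 106 left.
January 1962 has 31 days: 106 − 31 = 75 left.
December 1961 has 31 days: 75 − 31 = 44 left.
November 1961 has 30 days: 44 − 30 = 14 left.
October 1961 has 31 days; 31 − 14 = 17 → October 17, 1961.
Counting forward 6 months from October 17, 1961:
month 10 + 6 = 16, which is month 4 of year 1962 → April 1962.
Day 17 is valid in April, giving April 17, 1962.

April 17, 1962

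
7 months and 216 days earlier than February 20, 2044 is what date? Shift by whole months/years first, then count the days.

Going back 7 months and 216 days from February 20, 2044: first the month/year part, then the days.
month 2 − 7 = -5, which is month 7 of year 2043 → July 2043.
Day 20 is valid in July, giving July 20, 2043.
Now subtract 216 days from July 20, 2043.
Going back 20 days from July 20, 2043 reaches the end of the previous month; 216 − 20 = 196 left.
June 2043 has 30 days: 196 − 30 = 166 left.
May 2043 has 31 days: 166 − 31 = 135 left.
April 2043 has 30 days: 135 − 30 = 105 left.
March 2043 has 31 days: 105 − 31 = 74 left.
February 2043 has 28 days (2043 is not a leap year): 74 − 28 = 46 left.
January 2043 has 31 days: 46 − 31 = 15 left.
December 2042 has 31 days; 31 − 15 = 16 → December 16, 2042.

December 16, 2042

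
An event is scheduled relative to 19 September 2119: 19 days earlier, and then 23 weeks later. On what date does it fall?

Counting back 19 days from September 19, 2119:
Going back 19 days from September 19, 2119 reaches the end of the previous month; 19 − 19 = 0 left.
August 2119 has 31 days; 31 − 0 = 31 → August 31, 2119.
Advancing 23 weeks (= 161 days) from August 31, 2119:
August has 31 days, so 31 − 31 = 0 days remain after August 31, 2119; 161 − 0 = 161 left.
September 2119 has 30 days: 161 − 30 = 131 left.
October 2119 has 31 days: 131 − 31 = 100 left.
November 2119 has 30 days: 100 − 30 = 70 left.
December 2119 has 31 days: 70 − 31 = 39 left.
January 2120 has 31 days: 39 − 31 = 8 left.
8 days into February 2120 → February 8, 2120.

February 8, 2120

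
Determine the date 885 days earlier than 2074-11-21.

Going back 885 days from November 21, 2074.
Going back 21 days from November 21, 2074 reaches the end of the previous month; 885 − 21 = 864 left.
October 2074 has 31 days: 864 − 31 = 833 left.
September 2074 has 30 days: 833 − 30 = 803 left.
August 2074 has 31 days: 803 − 31 = 772 left.
July 2074 has 31 days: 772 − 31 = 741 left.
June 2074 has 30 days: 741 − 30 = 711 left.
May 2074 has 31 days: 711 − 31 = 680 left.
April 2074 has 30 days: 680 − 30 = 650 left.
March 2074 has 31 days: 650 − 31 = 619 left.
February 2074 has 28 days (2074 is not a leap year): 619 − 28 = 591 left.
January 2074 has 31 days: 591 − 31 = 560 left.
December 2073 has 31 days: 560 − 31 = 529 left.
November 2073 has 30 days: 529 − 30 = 499 left.
October 2073 has 31 days: 499 − 31 = 468 left.
September 2073 has 30 days: 468 − 30 = 438 left.
August 2073 has 31 days: 438 − 31 = 407 left.
July 2073 has 31 days: 407 − 31 = 376 left.
June 2073 has 30 days: 376 − 30 = 346 left.
May 2073 has 31 days: 346 − 31 = 315 left.
April 2073 has 30 days: 315 − 30 = 285 left.
March 2073 has 31 days: 285 − 31 = 254 left.
February 2073 has 28 days (2073 is not a leap year): 254 − 28 = 226 left.
January 2073 has 31 days: 226 − 31 = 195 left.
December 2072 has 31 days: 195 − 31 = 164 left.
November 2072 has 30 days: 164 − 30 = 134 left.
October 2072 has 31 days: 134 − 31 = 103 left.
September 2072 has 30 days: 103 − 30 = 73 left.
August 2072 has 31 days: 73 − 31 = 42 left.
July 2072 has 31 days: 42 − 31 = 11 left.
June 2072 has 30 days; 30 − 11 = 19 → June 19, 2072.

June 19, 2072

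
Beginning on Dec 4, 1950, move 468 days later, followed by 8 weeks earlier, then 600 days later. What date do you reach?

Counting forward 468 days from December 4, 1950:
December has 31 days, so 31 − 4 = 27 days remain after December 4, 1950; 468 − 27 = 441 left.
January 1951 has 31 days: 441 − 31 = 410 left.
February 1951 has 28 days (1951 is not a leap year): 410 − 28 = 382 left.
March 1951 has 31 days: 382 − 31 = 351 left.
April 1951 has 30 days: 351 − 30 = 321 left.
May 1951 has 31 days: 321 − 31 = 290 left.
June 1951 has 30 days: 290 − 30 = 260 left.
July 1951 has 31 days: 260 − 31 = 229 left.
August 1951 has 31 days: 229 − 31 = 198 left.
September 1951 has 30 days: 198 − 30 = 168 left.
October 1951 has 31 days: 168 − 31 = 137 left.
November 1951 has 30 days: 137 − 30 = 107 left.
December 1951 has 31 days: 107 − 31 = 76 left.
January 1952 has 31 days: 76 − 31 = 45 left.
February 1952 has 29 days (1952 is a leap year): 45 − 29 = 16 left.
16 days into March 1952 → March 16, 1952.
Subtracting 8 weeks (= 56 days) from March 16, 1952:
Going back 16 days from March 16, 1952 reaches the end of the previous month; 56 − 16 = 40 left.
February 1952 has 29 days (1952 is a leap year): 40 − 29 = 11 left.
January 1952 has 31 days; 31 − 11 = 20 → January 20, 1952.
Adding 600 days from January 20, 1952:
January has 31 days, so 31 − 20 = 11 days remain after January 20, 1952; 600 − 11 = 589 left.
February 1952 has 29 days (1952 is a leap year): 589 − 29 = 560 left.
March 1952 has 31 days: 560 − 31 = 529 left.
April 1952 has 30 days: 529 − 30 = 499 left.
May 1952 has 31 days: 499 − 31 = 468 left.
June 1952 has 30 days: 468 − 30 = 438 left.
July 1952 has 31 days: 438 − 31 = 407 left.
August 1952 has 31 days: 407 − 31 = 376 left.
September 1952 has 30 days: 376 − 30 = 346 left.
October 1952 has 31 days: 346 − 31 = 315 left.
November 1952 has 30 days: 315 − 30 = 285 left.
December 1952 has 31 days: 285 − 31 = 254 left.
January 1953 has 31 days: 254 − 31 = 223 left.
February 1953 has 28 days (1953 is not a leap year): 223 − 28 = 195 left.
March 1953 has 31 days: 195 − 31 = 164 left.
April 1953 has 30 days: 164 − 30 = 134 left.
May 1953 has 31 days: 134 − 31 = 103 left.
June 1953 has 30 days: 103 − 30 = 73 left.
July 1953 has 31 days: 73 − 31 = 42 left.
August 1953 has 31 days: 42 − 31 = 11 left.
11 days into September 1953 → September 11, 1953.

September 11, 1953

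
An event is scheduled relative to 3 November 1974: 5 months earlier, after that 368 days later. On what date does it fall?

June 6, 1975

Subtracting 5 months from November 3, 1974:
month 11 − 5 = 6 → June 1974.
Day 3 is valid in June, giving June 3, 1974.
Counting forward 368 days from June 3, 1974:
June has 30 days, so 30 − 3 = 27 days remain after June 3, 1974; 368 − 27 = 341 left.
July 1974 has 31 days: 341 − 31 = 310 left.
August 1974 has 31 days: 310 − 31 = 279 left.
September 1974 has 30 days: 279 − 30 = 249 left.
October 1974 has 31 days: 249 − 31 = 218 left.
November 1974 has 30 days: 218 − 30 = 188 left.
December 1974 has 31 days: 188 − 31 = 157 left.
January 1975 has 31 days: 157 − 31 = 126 left.
February 1975 has 28 days (1975 is not a leap year): 126 − 28 = 98 left.
March 1975 has 31 days: 98 − 31 = 67 left.
April 1975 has 30 days: 67 − 30 = 37 left.
May 1975 has 31 days: 37 − 31 = 6 left.
6 days into June 1975 → June 6, 1975.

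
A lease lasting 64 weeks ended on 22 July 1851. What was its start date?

Subtracting 64 weeks = 448 days from July 22, 1851.
Going back 22 days from July 22, 1851 reaches the end of the previous month; 448 − 22 = 426 left.
June 1851 has 30 days: 426 − 30 = 396 left.
May 1851 has 31 days: 396 − 31 = 365 left.
April 1851 has 30 days: 365 − 30 = 335 left.
March 1851 has 31 days: 335 − 31 = 304 left.
February 1851 has 28 days (1851 is not a leap year): 304 − 28 = 276 left.
January 1851 has 31 days: 276 − 31 = 245 left.
December 1850 has 31 days: 245 − 31 = 214 left.
November 1850 has 30 days: 214 − 30 = 184 left.
October 1850 has 31 days: 184 − 31 = 153 left.
September 1850 has 30 days: 153 − 30 = 123 left.
August 1850 has 31 days: 123 − 31 = 92 left.
July 1850 has 31 days: 92 − 31 = 61 left.
June 1850 has 30 days: 61 − 30 = 31 left.
May 1850 has 31 days: 31 − 31 = 0 left.
April 1850 has 30 days; 30 − 0 = 30 → April 30, 1850.

April 30, 1850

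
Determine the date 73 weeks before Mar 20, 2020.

October 26, 2018

Counting back 73 weeks = 511 days from March 20, 2020.
Going back 20 days from March 20, 2020 reaches the end of the previous month; 511 − 20 = 491 left.
February 2020 has 29 days (2020 is a leap year): 491 − 29 = 462 left.
January 2020 has 31 days: 462 − 31 = 431 left.
December 2019 has 31 days: 431 − 31 = 400 left.
November 2019 has 30 days: 400 − 30 = 370 left.
October 2019 has 31 days: 370 − 31 = 339 left.
September 2019 has 30 days: 339 − 30 = 309 left.
August 2019 has 31 days: 309 − 31 = 278 left.
July 2019 has 31 days: 278 − 31 = 247 left.
June 2019 has 30 days: 247 − 30 = 217 left.
May 2019 has 31 days: 217 − 31 = 186 left.
April 2019 has 30 days: 186 − 30 = 156 left.
March 2019 has 31 days: 156 − 31 = 125 left.
February 2019 has 28 days (2019 is not a leap year): 125 − 28 = 97 left.
January 2019 has 31 days: 97 − 31 = 66 left.
December 2018 has 31 days: 66 − 31 = 35 left.
November 2018 has 30 days: 35 − 30 = 5 left.
October 2018 has 31 days; 31 − 5 = 26 → October 26, 2018.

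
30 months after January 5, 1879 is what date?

Adding 30 months from January 5, 1879.
month 1 + 30 = 31, which is month 7 of year 1881 → July 1881.
Day 5 is valid in July, giving July 5, 1881.

July 5, 1881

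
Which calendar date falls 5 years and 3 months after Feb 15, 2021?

May 15, 2026

Adding 5 years and 3 months from February 15, 2021.
+5 years → 2026; month 2 + 3 = 5 → May 2026.
Day 15 is valid in May, giving May 15, 2026.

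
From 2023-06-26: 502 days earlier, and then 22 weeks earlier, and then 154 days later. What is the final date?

Counting back 502 days from June 26, 2023:
Going back 26 days from June 26, 2023 reaches the end of the previous month; 502 − 26 = 476 left.
May 2023 has 31 days: 476 − 31 = 445 left.
April 2023 has 30 days: 445 − 30 = 415 left.
March 2023 has 31 days: 415 − 31 = 384 left.
February 2023 has 28 days (2023 is not a leap year): 384 − 28 = 356 left.
January 2023 has 31 days: 356 − 31 = 325 left.
December 2022 has 31 days: 325 − 31 = 294 left.
November 2022 has 30 days: 294 − 30 = 264 left.
October 2022 has 31 days: 264 − 31 = 233 left.
September 2022 has 30 days: 233 − 30 = 203 left.
August 2022 has 31 days: 203 − 31 = 172 left.
July 2022 has 31 days: 172 − 31 = 141 left.
June 2022 has 30 days: 141 − 30 = 111 left.
May 2022 has 31 days: 111 − 31 = 80 left.
April 2022 has 30 days: 80 − 30 = 50 left.
March 2022 has 31 days: 50 − 31 = 19 left.
February 2022 has 28 days; 28 − 19 = 9 → February 9, 2022.
Going back 22 weeks (= 154 days) from February 9, 2022:
Going back 9 days from February 9, 2022 reaches the end of the previous month; 154 − 9 = 145 left.
January 2022 has 31 days: 145 − 31 = 114 left.
December 2021 has 31 days: 114 − 31 = 83 left.
November 2021 has 30 days: 83 − 30 = 53 left.
October 2021 has 31 days: 53 − 31 = 22 left.
September 2021 has 30 days; 30 − 22 = 8 → September 8, 2021.
Adding 154 days from September 8, 2021:
September has 30 days, so 30 − 8 = 22 days remain after September 8, 2021; 154 − 22 = 132 left.
October 2021 has 31 days: 132 − 31 = 101 left.
November 2021 has 30 days: 101 − 30 = 71 left.
December 2021 has 31 days: 71 − 31 = 40 left.
January 2022 has 31 days: 40 − 31 = 9 left.
9 days into February 2022 → February 9, 2022.

February 9, 2022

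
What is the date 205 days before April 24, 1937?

October 1, 1936

Counting back 205 days from April 24, 1937.
Going back 24 days from April 24, 1937 reaches the end of the previous month; 205 − 24 = 181 left.
March 1937 has 31 days: 181 − 31 = 150 left.
February 1937 has 28 days (1937 is not a leap year): 150 − 28 = 122 left.
January 1937 has 31 days: 122 − 31 = 91 left.
December 1936 has 31 days: 91 − 31 = 60 left.
November 1936 has 30 days: 60 − 30 = 30 left.
October 1936 has 31 days; 31 − 30 = 1 → October 1, 1936.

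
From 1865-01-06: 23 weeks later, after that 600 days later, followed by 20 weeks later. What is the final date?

Adding 23 weeks (= 161 days) from January 6, 1865:
January has 31 days, so 31 − 6 = 25 days remain after January 6, 1865; 161 − 25 = 136 left.
February 1865 has 28 days (1865 is not a leap year): 136 − 28 = 108 left.
March 1865 has 31 days: 108 − 31 = 77 left.
April 1865 has 30 days: 77 − 30 = 47 left.
May 1865 has 31 days: 47 − 31 = 16 left.
16 days into June 1865 → June 16, 1865.
Adding 600 days from June 16, 1865:
June has 30 days, so 30 − 16 = 14 days remain after June 16, 1865; 600 − 14 = 586 left.
July 1865 has 31 days: 586 − 31 = 555 left.
August 1865 has 31 days: 555 − 31 = 524 left.
September 1865 has 30 days: 524 − 30 = 494 left.
October 1865 has 31 days: 494 − 31 = 463 left.
November 1865 has 30 days: 463 − 30 = 433 left.
December 1865 has 31 days: 433 − 31 = 402 left.
January 1866 has 31 days: 402 − 31 = 371 left.
February 1866 has 28 days (1866 is not a leap year): 371 − 28 = 343 left.
March 1866 has 31 days: 343 − 31 = 312 left.
April 1866 has 30 days: 312 − 30 = 282 left.
May 1866 has 31 days: 282 − 31 = 251 left.
June 1866 has 30 days: 251 − 30 = 221 left.
July 1866 has 31 days: 221 − 31 = 190 left.
August 1866 has 31 days: 190 − 31 = 159 left.
September 1866 has 30 days: 159 − 30 = 129 left.
October 1866 has 31 days: 129 − 31 = 98 left.
November 1866 has 30 days: 98 − 30 = 68 left.
December 1866 has 31 days: 68 − 31 = 37 left.
January 1867 has 31 days: 37 − 31 = 6 left.
6 days into February 1867 → February 6, 1867.
Adding 20 weeks (= 140 days) from February 6, 1867:
February has 28 days, so 28 − 6 = 22 days remain after February 6, 1867; 140 − 22 = 118 left.
March 1867 has 31 days: 118 − 31 = 87 left.
April 1867 has 30 days: 87 − 30 = 57 left.
May 1867 has 31 days: 57 − 31 = 26 left.
26 days into June 1867 → June 26, 1867.

June 26, 1867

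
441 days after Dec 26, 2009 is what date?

March 12, 2011

Adding 441 days from December 26, 2009.
December has 31 days, so 31 − 26 = 5 days remain after December 26, 2009; 441 − 5 = 436 left.
January 2010 has 31 days: 436 − 31 = 405 left.
February 2010 has 28 days (2010 is not a leap year): 405 − 28 = 377 left.
March 2010 has 31 days: 377 − 31 = 346 left.
April 2010 has 30 days: 346 − 30 = 316 left.
May 2010 has 31 days: 316 − 31 = 285 left.
June 2010 has 30 days: 285 − 30 = 255 left.
July 2010 has 31 days: 255 − 31 = 224 left.
August 2010 has 31 days: 224 − 31 = 193 left.
September 2010 has 30 days: 193 − 30 = 163 left.
October 2010 has 31 days: 163 − 31 = 132 left.
November 2010 has 30 days: 132 − 30 = 102 left.
December 2010 has 31 days: 102 − 31 = 71 left.
January 2011 has 31 days: 71 − 31 = 40 left.
February 2011 has 28 days (2011 is not a leap year): 40 − 28 = 12 left.
12 days into March 2011 → March 12, 2011.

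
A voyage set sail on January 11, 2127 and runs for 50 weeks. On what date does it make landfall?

December 27, 2127

Adding 50 weeks = 350 days from January 11, 2127.
January has 31 days, so 31 − 11 = 20 days remain after January 11, 2127; 350 − 20 = 330 left.
February 2127 has 28 days (2127 is not a leap year): 330 − 28 = 302 left.
March 2127 has 31 days: 302 − 31 = 271 left.
April 2127 has 30 days: 271 − 30 = 241 left.
May 2127 has 31 days: 241 − 31 = 210 left.
June 2127 has 30 days: 210 − 30 = 180 left.
July 2127 has 31 days: 180 − 31 = 149 left.
August 2127 has 31 days: 149 − 31 = 118 left.
September 2127 has 30 days: 118 − 30 = 88 left.
October 2127 has 31 days: 88 − 31 = 57 left.
November 2127 has 30 days: 57 − 30 = 27 left.
27 days into December 2127 → December 27, 2127.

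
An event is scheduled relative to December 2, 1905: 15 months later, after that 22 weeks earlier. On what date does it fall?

Adding 15 months from December 2, 1905:
month 12 + 15 = 27, which is month 3 of year 1907 → March 1907.
Day 2 is valid in March, giving March 2, 1907.
Counting back 22 weeks (= 154 days) from March 2, 1907:
Going back 2 days from March 2, 1907 reaches the end of the previous month; 154 − 2 = 152 left.
February 1907 has 28 days (1907 is not a leap year): 152 − 28 = 124 left.
January 1907 has 31 days: 124 − 31 = 93 left.
December 1906 has 31 days: 93 − 31 = 62 left.
November 1906 has 30 days: 62 − 30 = 32 left.
October 1906 has 31 days: 32 − 31 = 1 left.
September 1906 has 30 days; 30 − 1 = 29 → September 29, 1906.

September 29, 1906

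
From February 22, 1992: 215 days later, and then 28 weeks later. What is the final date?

April 8, 1993

Counting forward 215 days from February 22, 1992:
February has 29 days, so 29 − 22 = 7 days remain after February 22, 1992; 215 − 7 = 208 left.
March 1992 has 31 days: 208 − 31 = 177 left.
April 1992 has 30 days: 177 − 30 = 147 left.
May 1992 has 31 days: 147 − 31 = 116 left.
June 1992 has 30 days: 116 − 30 = 86 left.
July 1992 has 31 days: 86 − 31 = 55 left.
August 1992 has 31 days: 55 − 31 = 24 left.
24 days into September 1992 → September 24, 1992.
Advancing 28 weeks (= 196 days) from September 24, 1992:
September has 30 days, so 30 − 24 = 6 days remain after September 24, 1992; 196 − 6 = 190 left.
October 1992 has 31 days: 190 − 31 = 159 left.
November 1992 has 30 days: 159 − 30 = 129 left.
December 1992 has 31 days: 129 − 31 = 98 left.
January 1993 has 31 days: 98 − 31 = 67 left.
February 1993 has 28 days (1993 is not a leap year): 67 − 28 = 39 left.
March 1993 has 31 days: 39 − 31 = 8 left.
8 days into April 1993 → April 8, 1993.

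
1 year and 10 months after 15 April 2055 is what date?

February 15, 2057

Advancing 1 year and 10 months from April 15, 2055.
+1 year → 2056; month 4 + 10 = 14, which is month 2 of year 2057 → February 2057.
Day 15 is valid in February, giving February 15, 2057.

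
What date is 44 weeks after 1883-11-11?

Advancing 44 weeks = 308 days from November 11, 1883.
November has 30 days, so 30 − 11 = 19 days remain after November 11, 1883; 308 − 19 = 289 left.
December 1883 has 31 days: 289 − 31 = 258 left.
January 1884 has 31 days: 258 − 31 = 227 left.
February 1884 has 29 days (1884 is a leap year): 227 − 29 = 198 left.
March 1884 has 31 days: 198 − 31 = 167 left.
April 1884 has 30 days: 167 − 30 = 137 left.
May 1884 has 31 days: 137 − 31 = 106 left.
June 1884 has 30 days: 106 − 30 = 76 left.
July 1884 has 31 days: 76 − 31 = 45 left.
August 1884 has 31 days: 45 − 31 = 14 left.
14 days into September 1884 → September 14, 1884.

September 14, 1884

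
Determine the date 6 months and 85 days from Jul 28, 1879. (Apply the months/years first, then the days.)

April 22, 1880

Counting forward 6 months and 85 days from July 28, 1879: first the month/year part, then the days.
month 7 + 6 = 13, which is month 1 of year 1880 → January 1880.
Day 28 is valid in January, giving January 28, 1880.
Now add 85 days from January 28, 1880.
January has 31 days, so 31 − 28 = 3 days remain after January 28, 1880; 85 − 3 = 82 left.
February 1880 has 29 days (1880 is a leap year): 82 − 29 = 53 left.
March 1880 has 31 days: 53 − 31 = 22 left.
22 days into April 1880 → April 22, 1880.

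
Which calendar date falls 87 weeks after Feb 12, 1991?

Adding 87 weeks = 609 days from February 12, 1991.
February has 28 days, so 28 − 12 = 16 days remain after February 12, 1991; 609 − 16 = 593 left.
March 1991 has 31 days: 593 − 31 = 562 left.
April 1991 has 30 days: 562 − 30 = 532 left.
May 1991 has 31 days: 532 − 31 = 501 left.
June 1991 has 30 days: 501 − 30 = 471 left.
July 1991 has 31 days: 471 − 31 = 440 left.
August 1991 has 31 days: 440 − 31 = 409 left.
September 1991 has 30 days: 409 − 30 = 379 left.
October 1991 has 31 days: 379 − 31 = 348 left.
November 1991 has 30 days: 348 − 30 = 318 left.
December 1991 has 31 days: 318 − 31 = 287 left.
January 1992 has 31 days: 287 − 31 = 256 left.
February 1992 has 29 days (1992 is a leap year): 256 − 29 = 227 left.
March 1992 has 31 days: 227 − 31 = 196 left.
April 1992 has 30 days: 196 − 30 = 166 left.
May 1992 has 31 days: 166 − 31 = 135 left.
June 1992 has 30 days: 135 − 30 = 105 left.
July 1992 has 31 days: 105 − 31 = 74 left.
August 1992 has 31 days: 74 − 31 = 43 left.
September 1992 has 30 days: 43 − 30 = 13 left.
13 days into October 1992 → October 13, 1992.

October 13, 1992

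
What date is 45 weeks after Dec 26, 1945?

Advancing 45 weeks = 315 days from December 26, 1945.
December has 31 days, so 31 − 26 = 5 days remain after December 26, 1945; 315 − 5 = 310 left.
January 1946 has 31 days: 310 − 31 = 279 left.
February 1946 has 28 days (1946 is not a leap year): 279 − 28 = 251 left.
March 1946 has 31 days: 251 − 31 = 220 left.
April 1946 has 30 days: 220 − 30 = 190 left.
May 1946 has 31 days: 190 − 31 = 159 left.
June 1946 has 30 days: 159 − 30 = 129 left.
July 1946 has 31 days: 129 − 31 = 98 left.
August 1946 has 31 days: 98 − 31 = 67 left.
September 1946 has 30 days: 67 − 30 = 37 left.
October 1946 has 31 days: 37 − 31 = 6 left.
6 days into November 1946 → November 6, 1946.

November 6, 1946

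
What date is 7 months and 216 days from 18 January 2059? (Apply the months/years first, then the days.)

March 21, 2060

Counting forward 7 months and 216 days from January 18, 2059: first the month/year part, then the days.
month 1 + 7 = 8 → August 2059.
Day 18 is valid in August, giving August 18, 2059.
Now add 216 days from August 18, 2059.
August has 31 days, so 31 − 18 = 13 days remain after August 18, 2059; 216 − 13 = 203 left.
September 2059 has 30 days: 203 − 30 = 173 left.
October 2059 has 31 days: 173 − 31 = 142 left.
November 2059 has 30 days: 142 − 30 = 112 left.
December 2059 has 31 days: 112 − 31 = 81 left.
January 2060 has 31 days: 81 − 31 = 50 left.
February 2060 has 29 days (2060 is a leap year): 50 − 29 = 21 left.
21 days into March 2060 → March 21, 2060.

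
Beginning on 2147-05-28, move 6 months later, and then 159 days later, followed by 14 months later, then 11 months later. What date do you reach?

June 5, 2150

Adding 6 months from May 28, 2147:
month 5 + 6 = 11 → November 2147.
Day 28 is valid in November, giving November 28, 2147.
Advancing 159 days from November 28, 2147:
November has 30 days, so 30 − 28 = 2 days remain after November 28, 2147; 159 − 2 = 157 left.
December 2147 has 31 days: 157 − 31 = 126 left.
January 2148 has 31 days: 126 − 31 = 95 left.
February 2148 has 29 days (2148 is a leap year): 95 − 29 = 66 left.
March 2148 has 31 days: 66 − 31 = 35 left.
April 2148 has 30 days: 35 − 30 = 5 left.
5 days into May 2148 → May 5, 2148.
Advancing 14 months from May 5, 2148:
month 5 + 14 = 19, which is month 7 of year 2149 → July 2149.
Day 5 is valid in July, giving July 5, 2149.
Advancing 11 months from July 5, 2149:
month 7 + 11 = 18, which is month 6 of year 2150 → June 2150.
Day 5 is valid in June, giving June 5, 2150.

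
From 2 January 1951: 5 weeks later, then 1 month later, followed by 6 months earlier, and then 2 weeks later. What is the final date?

September 20, 1950

Adding 5 weeks (= 35 days) from January 2, 1951:
January has 31 days, so 31 − 2 = 29 days remain after January 2, 1951; 35 − 29 = 6 left.
6 days into February 1951 → February 6, 1951.
Advancing 1 month from February 6, 1951:
month 2 + 1 = 3 → March 1951.
Day 6 is valid in March, giving March 6, 1951.
Subtracting 6 months from March 6, 1951:
month 3 − 6 = -3, which is month 9 of year 1950 → September 1950.
Day 6 is valid in September, giving September 6, 1950.
Adding 2 weeks (= 14 days) from September 6, 1950:
September has 30 days; 6 + 14 = 20, still in September.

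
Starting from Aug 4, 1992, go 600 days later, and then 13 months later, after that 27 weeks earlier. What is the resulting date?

Counting forward 600 days from August 4, 1992:
August has 31 days, so 31 − 4 = 27 days remain after August 4, 1992; 600 − 27 = 573 left.
September 1992 has 30 days: 573 − 30 = 543 left.
October 1992 has 31 days: 543 − 31 = 512 left.
November 1992 has 30 days: 512 − 30 = 482 left.
December 1992 has 31 days: 482 − 31 = 451 left.
January 1993 has 31 days: 451 − 31 = 420 left.
February 1993 has 28 days (1993 is not a leap year): 420 − 28 = 392 left.
March 1993 has 31 days: 392 − 31 = 361 left.
April 1993 has 30 days: 361 − 30 = 331 left.
May 1993 has 31 days: 331 − 31 = 300 left.
June 1993 has 30 days: 300 − 30 = 270 left.
July 1993 has 31 days: 270 − 31 = 239 left.
August 1993 has 31 days: 239 − 31 = 208 left.
September 1993 has 30 days: 208 − 30 = 178 left.
October 1993 has 31 days: 178 − 31 = 147 left.
November 1993 has 30 days: 147 − 30 = 117 left.
December 1993 has 31 days: 117 − 31 = 86 left.
January 1994 has 31 days: 86 − 31 = 55 left.
February 1994 has 28 days (1994 is not a leap year): 55 − 28 = 27 left.
27 days into March 1994 → March 27, 1994.
Counting forward 13 months from March 27, 1994:
month 3 + 13 = 16, which is month 4 of year 1995 → April 1995.
Day 27 is valid in April, giving April 27, 1995.
Counting back 27 weeks (= 189 days) from April 27, 1995:
Going back 27 days from April 27, 1995 reaches the end of the previous month; 189 − 27 = 162 left.
March 1995 has 31 days: 162 − 31 = 131 left.
February 1995 has 28 days (1995 is not a leap year): 131 − 28 = 103 left.
January 1995 has 31 days: 103 − 31 = 72 left.
December 1994 has 31 days: 72 − 31 = 41 left.
November 1994 has 30 days: 41 − 30 = 11 left.
October 1994 has 31 days; 31 − 11 = 20 → October 20, 1994.

October 20, 1994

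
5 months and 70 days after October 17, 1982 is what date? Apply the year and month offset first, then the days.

Adding 5 months and 70 days from October 17, 1982: first the month/year part, then the days.
month 10 + 5 = 15, which is month 3 of year 1983 → March 1983.
Day 17 is valid in March, giving March 17, 1983.
Now add 70 days from March 17, 1983.
March has 31 days, so 31 − 17 = 14 days remain after March 17, 1983; 70 − 14 = 56 left.
April 1983 has 30 days: 56 − 30 = 26 left.
26 days into May 1983 → May 26, 1983.

May 26, 1983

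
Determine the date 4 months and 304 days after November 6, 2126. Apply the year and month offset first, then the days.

January 4, 2128

Advancing 4 months and 304 days from November 6, 2126: first the month/year part, then the days.
month 11 + 4 = 15, which is month 3 of year 2127 → March 2127.
Day 6 is valid in March, giving March 6, 2127.
Now add 304 days from March 6, 2127.
March has 31 days, so 31 − 6 = 25 days remain after March 6, 2127; 304 − 25 = 279 left.
April 2127 has 30 days: 279 − 30 = 249 left.
May 2127 has 31 days: 249 − 31 = 218 left.
June 2127 has 30 days: 218 − 30 = 188 left.
July 2127 has 31 days: 188 − 31 = 157 left.
August 2127 has 31 days: 157 − 31 = 126 left.
September 2127 has 30 days: 126 − 30 = 96 left.
October 2127 has 31 days: 96 − 31 = 65 left.
November 2127 has 30 days: 65 − 30 = 35 left.
December 2127 has 31 days: 35 − 31 = 4 left.
4 days into January 2128 → January 4, 2128.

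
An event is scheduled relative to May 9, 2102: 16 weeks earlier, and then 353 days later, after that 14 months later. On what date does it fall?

Counting back 16 weeks (= 112 days) from May 9, 2102:
Going back 9 days from May 9, 2102 reaches the end of the previous month; 112 − 9 = 103 left.
April 2102 has 30 days: 103 − 30 = 73 left.
March 2102 has 31 days: 73 − 31 = 42 left.
February 2102 has 28 days (2102 is not a leap year): 42 − 28 = 14 left.
January 2102 has 31 days; 31 − 14 = 17 → January 17, 2102.
Counting forward 353 days from January 17, 2102:
January has 31 days, so 31 − 17 = 14 days remain after January 17, 2102; 353 − 14 = 339 left.
February 2102 has 28 days (2102 is not a leap year): 339 − 28 = 311 left.
March 2102 has 31 days: 311 − 31 = 280 left.
April 2102 has 30 days: 280 − 30 = 250 left.
May 2102 has 31 days: 250 − 31 = 219 left.
June 2102 has 30 days: 219 − 30 = 189 left.
July 2102 has 31 days: 189 − 31 = 158 left.
August 2102 has 31 days: 158 − 31 = 127 left.
September 2102 has 30 days: 127 − 30 = 97 left.
October 2102 has 31 days: 97 − 31 = 66 left.
November 2102 has 30 days: 66 − 30 = 36 left.
December 2102 has 31 days: 36 − 31 = 5 left.
5 days into January 2103 → January 5, 2103.
Counting forward 14 months from January 5, 2103:
month 1 + 14 = 15, which is month 3 of year 2104 → March 2104.
Day 5 is valid in March, giving March 5, 2104.

March 5, 2104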